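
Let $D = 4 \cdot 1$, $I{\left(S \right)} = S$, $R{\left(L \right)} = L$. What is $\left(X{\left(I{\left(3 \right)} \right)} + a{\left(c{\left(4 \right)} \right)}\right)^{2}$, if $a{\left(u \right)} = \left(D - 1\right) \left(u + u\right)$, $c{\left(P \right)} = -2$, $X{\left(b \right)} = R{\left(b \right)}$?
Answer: $81$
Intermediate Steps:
$X{\left(b \right)} = b$
$D = 4$
$a{\left(u \right)} = 6 u$ ($a{\left(u \right)} = \left(4 - 1\right) \left(u + u\right) = 3 \cdot 2 u = 6 u$)
$\left(X{\left(I{\left(3 \right)} \right)} + a{\left(c{\left(4 \right)} \right)}\right)^{2} = \left(3 + 6 \left(-2\right)\right)^{2} = \left(3 - 12\right)^{2} = \left(-9\right)^{2} = 81$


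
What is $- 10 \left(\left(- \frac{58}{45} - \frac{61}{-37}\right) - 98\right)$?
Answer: $\frac{325142}{333} \approx 976.4$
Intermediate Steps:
$- 10 \left(\left(- \frac{58}{45} - \frac{61}{-37}\right) - 98\right) = - 10 \left(\left(\left(-58\right) \frac{1}{45} - - \frac{61}{37}\right) - 98\right) = - 10 \left(\left(- \frac{58}{45} + \frac{61}{37}\right) - 98\right) = - 10 \left(\frac{599}{1665} - 98\right) = \left(-10\right) \left(- \frac{162571}{1665}\right) = \frac{325142}{333}$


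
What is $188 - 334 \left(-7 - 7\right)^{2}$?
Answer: $-65276$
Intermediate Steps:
$188 - 334 \left(-7 - 7\right)^{2} = 188 - 334 \left(-14\right)^{2} = 188 - 65464 = -65276$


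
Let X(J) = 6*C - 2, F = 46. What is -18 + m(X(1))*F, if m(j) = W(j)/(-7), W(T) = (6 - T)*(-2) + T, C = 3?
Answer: -1782/7 ≈ -254.57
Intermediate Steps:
W(T) = -12 + 3*T (W(T) = (-12 + 2*T) + T = -12 + 3*T)
X(J) = 16 (X(J) = 6*3 - 2 = 18 - 2 = 16)
m(j) = 12/7 - 3*j/7 (m(j) = (-12 + 3*j)/(-7) = (-12 + 3*j)*(-⅐) = 12/7 - 3*j/7)
-18 + m(X(1))*F = -18 + (12/7 - 3/7*16)*46 = -18 + (12/7 - 48/7)*46 = -18 - 36/7*46 = -18 - 1656/7 = -1782/7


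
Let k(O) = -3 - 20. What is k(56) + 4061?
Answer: 4038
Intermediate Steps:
k(O) = -23
k(56) + 4061 = -23 + 4061 = 4038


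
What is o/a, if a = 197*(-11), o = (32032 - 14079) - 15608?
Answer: -2345/2167 ≈ -1.0821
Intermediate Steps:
o = 2345 (o = 17953 - 15608 = 2345)
a = -2167
o/a = 2345/(-2167) = 2345*(-1/2167) = -2345/2167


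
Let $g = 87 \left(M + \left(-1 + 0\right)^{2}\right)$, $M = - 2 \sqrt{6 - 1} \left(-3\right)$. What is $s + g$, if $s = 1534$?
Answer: $1621 + 522 \sqrt{5} \approx 2788.2$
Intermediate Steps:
$M = 6 \sqrt{5}$ ($M = - 2 \sqrt{5} \left(-3\right) = 6 \sqrt{5} \approx 13.416$)
$g = 87 + 522 \sqrt{5}$ ($g = 87 \left(6 \sqrt{5} + \left(-1 + 0\right)^{2}\right) = 87 \left(6 \sqrt{5} + \left(-1\right)^{2}\right) = 87 \left(6 \sqrt{5} + 1\right) = 87 \left(1 + 6 \sqrt{5}\right) = 87 + 522 \sqrt{5} \approx 1254.2$)
$s + g = 1534 + \left(87 + 522 \sqrt{5}\right) = 1621 + 522 \sqrt{5}$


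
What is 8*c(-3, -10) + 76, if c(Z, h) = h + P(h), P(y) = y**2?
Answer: 796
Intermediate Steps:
c(Z, h) = h + h**2
8*c(-3, -10) + 76 = 8*(-10*(1 - 10)) + 76 = 8*(-10*(-9)) + 76 = 8*90 + 76 = 720 + 76 = 796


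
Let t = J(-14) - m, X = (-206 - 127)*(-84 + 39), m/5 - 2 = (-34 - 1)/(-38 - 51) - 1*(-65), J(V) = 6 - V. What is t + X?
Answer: 1305455/89 ≈ 14668.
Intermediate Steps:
m = 29990/89 (m = 10 + 5*((-34 - 1)/(-38 - 51) - 1*(-65)) = 10 + 5*(-35/(-89) + 65) = 10 + 5*(-35*(-1/89) + 65) = 10 + 5*(35/89 + 65) = 10 + 5*(5820/89) = 10 + 29100/89 = 29990/89 ≈ 336.97)
X = 14985 (X = -333*(-45) = 14985)
t = -28210/89 (t = (6 - 1*(-14)) - 1*29990/89 = (6 + 14) - 29990/89 = 20 - 29990/89 = -28210/89 ≈ -316.97)
t + X = -28210/89 + 14985 = 1305455/89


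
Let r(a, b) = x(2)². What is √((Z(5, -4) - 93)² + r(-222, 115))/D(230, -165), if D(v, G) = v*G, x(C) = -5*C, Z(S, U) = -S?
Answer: -√2426/18975 ≈ -0.0025958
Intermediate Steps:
r(a, b) = 100 (r(a, b) = (-5*2)² = (-10)² = 100)
D(v, G) = G*v
√((Z(5, -4) - 93)² + r(-222, 115))/D(230, -165) = √((-1*5 - 93)² + 100)/((-165*230)) = √((-5 - 93)² + 100)/(-37950) = √((-98)² + 100)*(-1/37950) = √(9604 + 100)*(-1/37950) = √9704*(-1/37950) = (2*√2426)*(-1/37950) = -√2426/18975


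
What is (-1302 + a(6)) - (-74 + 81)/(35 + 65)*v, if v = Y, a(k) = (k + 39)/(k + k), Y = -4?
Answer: -129797/100 ≈ -1298.0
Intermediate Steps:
a(k) = (39 + k)/(2*k) (a(k) = (39 + k)/((2*k)) = (39 + k)*(1/(2*k)) = (39 + k)/(2*k))
v = -4
(-1302 + a(6)) - (-74 + 81)/(35 + 65)*v = (-1302 + (½)*(39 + 6)/6) - (-74 + 81)/(35 + 65)*(-4) = (-1302 + (½)*(⅙)*45) - 7/100*(-4) = (-1302 + 15/4) - 7*(1/100)*(-4) = -5193/4 - 7*(-4)/100 = -5193/4 - 1*(-7/25) = -5193/4 + 7/25 = -129797/100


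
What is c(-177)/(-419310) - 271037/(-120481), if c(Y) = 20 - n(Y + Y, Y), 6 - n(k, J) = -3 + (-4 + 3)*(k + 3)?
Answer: 56802455174/25259444055 ≈ 2.2488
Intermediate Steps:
n(k, J) = 12 + k (n(k, J) = 6 - (-3 + (-4 + 3)*(k + 3)) = 6 - (-3 - (3 + k)) = 6 - (-3 + (-3 - k)) = 6 - (-6 - k) = 6 + (6 + k) = 12 + k)
c(Y) = 8 - 2*Y (c(Y) = 20 - (12 + (Y + Y)) = 20 - (12 + 2*Y) = 20 + (-12 - 2*Y) = 8 - 2*Y)
c(-177)/(-419310) - 271037/(-120481) = (8 - 2*(-177))/(-419310) - 271037/(-120481) = (8 + 354)*(-1/419310) - 271037*(-1/120481) = 362*(-1/419310) + 271037/120481 = -181/209655 + 271037/120481 = 56802455174/25259444055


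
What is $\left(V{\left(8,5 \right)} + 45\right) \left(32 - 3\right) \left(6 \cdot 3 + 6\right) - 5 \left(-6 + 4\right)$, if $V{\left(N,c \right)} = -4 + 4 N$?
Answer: $50818$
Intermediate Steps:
$\left(V{\left(8,5 \right)} + 45\right) \left(32 - 3\right) \left(6 \cdot 3 + 6\right) - 5 \left(-6 + 4\right) = \left(\left(-4 + 4 \cdot 8\right) + 45\right) \left(32 - 3\right) \left(6 \cdot 3 + 6\right) - 5 \left(-6 + 4\right) = \left(\left(-4 + 32\right) + 45\right) 29 \left(18 + 6\right) - -10 = \left(28 + 45\right) 29 \cdot 24 + 10 = 73 \cdot 29 \cdot 24 + 10 = 2117 \cdot 24 + 10 = 50808 + 10 = 50818$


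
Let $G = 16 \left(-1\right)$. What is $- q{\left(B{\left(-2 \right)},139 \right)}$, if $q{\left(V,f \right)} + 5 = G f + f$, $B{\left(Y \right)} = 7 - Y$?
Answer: $2090$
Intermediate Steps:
$G = -16$
$q{\left(V,f \right)} = -5 - 15 f$ ($q{\left(V,f \right)} = -5 + \left(- 16 f + f\right) = -5 - 15 f$)
$- q{\left(B{\left(-2 \right)},139 \right)} = - (-5 - 2085) = \left(-1\right) \left(-2090\right) = 2090$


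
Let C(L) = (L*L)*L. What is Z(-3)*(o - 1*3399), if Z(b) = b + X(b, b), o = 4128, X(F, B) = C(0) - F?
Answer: 0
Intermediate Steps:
C(L) = L**3 (C(L) = L**2*L = L**3)
X(F, B) = -F (X(F, B) = 0**3 - F = 0 - F = -F)
Z(b) = 0 (Z(b) = b - b = 0)
Z(-3)*(o - 1*3399) = 0*(4128 - 1*3399) = 0*(4128 - 3399) = 0*729 = 0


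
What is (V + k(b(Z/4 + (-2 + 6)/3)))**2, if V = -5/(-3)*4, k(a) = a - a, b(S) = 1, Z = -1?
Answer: 400/9 ≈ 44.444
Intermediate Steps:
k(a) = 0
V = 20/3 (V = -5*(-1/3)*4 = (5/3)*4 = 20/3 ≈ 6.6667)
(V + k(b(Z/4 + (-2 + 6)/3)))**2 = (20/3 + 0)**2 = (20/3)**2 = 400/9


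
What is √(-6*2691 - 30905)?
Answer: I*√47051 ≈ 216.91*I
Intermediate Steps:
√(-6*2691 - 30905) = √(-16146 - 30905) = √(-47051) = I*√47051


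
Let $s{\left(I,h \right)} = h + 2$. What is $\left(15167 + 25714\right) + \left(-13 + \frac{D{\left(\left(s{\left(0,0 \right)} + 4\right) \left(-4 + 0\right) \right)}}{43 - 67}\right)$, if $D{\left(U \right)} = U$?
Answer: $40869$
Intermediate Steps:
$s{\left(I,h \right)} = 2 + h$
$\left(15167 + 25714\right) + \left(-13 + \frac{D{\left(\left(s{\left(0,0 \right)} + 4\right) \left(-4 + 0\right) \right)}}{43 - 67}\right) = \left(15167 + 25714\right) - \left(13 - \frac{\left(\left(2 + 0\right) + 4\right) \left(-4 + 0\right)}{43 - 67}\right) = 40881 - \left(13 - \frac{\left(2 + 4\right) \left(-4\right)}{-24}\right) = 40881 - \left(13 - 6 \left(-4\right) \left(- \frac{1}{24}\right)\right) = 40881 - 12 = 40869$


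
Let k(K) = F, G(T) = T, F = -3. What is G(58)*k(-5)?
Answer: -174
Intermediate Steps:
k(K) = -3
G(58)*k(-5) = 58*(-3) = -174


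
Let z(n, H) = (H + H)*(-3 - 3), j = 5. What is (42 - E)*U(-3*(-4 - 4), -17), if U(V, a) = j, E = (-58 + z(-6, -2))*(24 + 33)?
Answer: 9900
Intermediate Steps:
z(n, H) = -12*H (z(n, H) = (2*H)*(-6) = -12*H)
E = -1938 (E = (-58 - 12*(-2))*(24 + 33) = (-58 + 24)*57 = -34*57 = -1938)
U(V, a) = 5
(42 - E)*U(-3*(-4 - 4), -17) = (42 - 1*(-1938))*5 = (42 + 1938)*5 = 1980*5 = 9900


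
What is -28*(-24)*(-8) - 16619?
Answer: -21995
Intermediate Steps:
-28*(-24)*(-8) - 16619 = 672*(-8) - 16619 = -5376 - 16619 = -21995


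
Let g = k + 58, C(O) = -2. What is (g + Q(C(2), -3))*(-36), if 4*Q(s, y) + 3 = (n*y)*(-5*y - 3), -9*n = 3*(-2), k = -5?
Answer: -1665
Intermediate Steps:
g = 53 (g = -5 + 58 = 53)
n = ⅔ (n = -(-2)/3 = -⅑*(-6) = ⅔ ≈ 0.66667)
Q(s, y) = -¾ + y*(-3 - 5*y)/6 (Q(s, y) = -¾ + ((2*y/3)*(-5*y - 3))/4 = -¾ + ((2*y/3)*(-3 - 5*y))/4 = -¾ + (2*y*(-3 - 5*y)/3)/4 = -¾ + y*(-3 - 5*y)/6)
(g + Q(C(2), -3))*(-36) = (53 + (-¾ - ⅚*(-3)² - ½*(-3)))*(-36) = (53 + (-¾ - ⅚*9 + 3/2))*(-36) = (53 + (-¾ - 15/2 + 3/2))*(-36) = (53 - 27/4)*(-36) = (185/4)*(-36) = -1665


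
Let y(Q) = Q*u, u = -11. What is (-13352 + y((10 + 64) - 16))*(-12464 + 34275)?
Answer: -305135890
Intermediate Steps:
y(Q) = -11*Q (y(Q) = Q*(-11) = -11*Q)
(-13352 + y((10 + 64) - 16))*(-12464 + 34275) = (-13352 - 11*((10 + 64) - 16))*(-12464 + 34275) = (-13352 - 11*(74 - 16))*21811 = (-13352 - 11*58)*21811 = (-13352 - 638)*21811 = -13990*21811 = -305135890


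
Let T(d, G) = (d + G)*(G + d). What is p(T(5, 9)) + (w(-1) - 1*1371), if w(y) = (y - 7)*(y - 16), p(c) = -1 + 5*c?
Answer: -256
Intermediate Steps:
T(d, G) = (G + d)**2 (T(d, G) = (G + d)*(G + d) = (G + d)**2)
w(y) = (-16 + y)*(-7 + y) (w(y) = (-7 + y)*(-16 + y) = (-16 + y)*(-7 + y))
p(T(5, 9)) + (w(-1) - 1*1371) = (-1 + 5*(9 + 5)**2) + ((112 + (-1)**2 - 23*(-1)) - 1*1371) = (-1 + 5*14**2) + ((112 + 1 + 23) - 1371) = (-1 + 5*196) + (136 - 1371) = (-1 + 980) - 1235 = 979 - 1235 = -256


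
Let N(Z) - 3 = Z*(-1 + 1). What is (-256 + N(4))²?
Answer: 64009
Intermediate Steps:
N(Z) = 3 (N(Z) = 3 + Z*(-1 + 1) = 3 + Z*0 = 3 + 0 = 3)
(-256 + N(4))² = (-256 + 3)² = (-253)² = 64009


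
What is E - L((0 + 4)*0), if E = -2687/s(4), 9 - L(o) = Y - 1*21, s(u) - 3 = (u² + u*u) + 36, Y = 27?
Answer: -2900/71 ≈ -40.845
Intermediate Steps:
s(u) = 39 + 2*u² (s(u) = 3 + ((u² + u*u) + 36) = 3 + ((u² + u²) + 36) = 3 + (2*u² + 36) = 3 + (36 + 2*u²) = 39 + 2*u²)
L(o) = 3 (L(o) = 9 - (27 - 1*21) = 9 - (27 - 21) = 9 - 1*6 = 9 - 6 = 3)
E = -2687/71 (E = -2687/(39 + 2*4²) = -2687/(39 + 2*16) = -2687/(39 + 32) = -2687/71 ≈ -37.845)
E - L((0 + 4)*0) = -2687/71 - 1*3 = -2687/71 - 3 = -2900/71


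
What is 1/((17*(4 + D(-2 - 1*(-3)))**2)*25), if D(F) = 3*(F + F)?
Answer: 1/42500 ≈ 2.3529e-5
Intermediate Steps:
D(F) = 6*F (D(F) = 3*(2*F) = 6*F)
1/((17*(4 + D(-2 - 1*(-3)))**2)*25) = 1/((17*(4 + 6*(-2 - 1*(-3)))**2)*25) = 1/((17*(4 + 6*(-2 + 3))**2)*25) = 1/((17*(4 + 6*1)**2)*25) = 1/((17*(4 + 6)**2)*25) = 1/((17*10**2)*25) = 1/((17*100)*25) = 1/(1700*25) = 1/42500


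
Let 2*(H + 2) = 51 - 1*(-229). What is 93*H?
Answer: 12834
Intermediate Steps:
H = 138 (H = -2 + (51 - 1*(-229))/2 = -2 + (51 + 229)/2 = -2 + (1/2)*280 = -2 + 140 = 138)
93*H = 93*138 = 12834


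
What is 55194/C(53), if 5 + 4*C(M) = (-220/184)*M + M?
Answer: -10155696/707 ≈ -14365.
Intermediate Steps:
C(M) = -5/4 - 9*M/184 (C(M) = -5/4 + ((-220/184)*M + M)/4 = -5/4 + ((-220*1/184)*M + M)/4 = -5/4 + (-55*M/46 + M)/4 = -5/4 + (-9*M/46)/4 = -5/4 - 9*M/184)
55194/C(53) = 55194/(-5/4 - 9/184*53) = 55194/(-5/4 - 477/184) = 55194/(-707/184) = 55194*(-184/707) = -10155696/707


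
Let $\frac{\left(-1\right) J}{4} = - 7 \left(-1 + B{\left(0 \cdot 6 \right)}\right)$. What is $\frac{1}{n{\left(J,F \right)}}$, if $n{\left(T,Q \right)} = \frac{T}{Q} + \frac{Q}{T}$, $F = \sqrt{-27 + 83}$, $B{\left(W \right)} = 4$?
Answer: $\frac{3 \sqrt{14}}{127} \approx 0.088386$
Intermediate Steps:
$J = 84$ ($J = - 4 \left(- 7 \left(-1 + 4\right)\right) = - 4 \left(\left(-7\right) 3\right) = \left(-4\right) \left(-21\right) = 84$)
$F = 2 \sqrt{14}$ ($F = \sqrt{56} = 2 \sqrt{14} \approx 7.4833$)
$n{\left(T,Q \right)} = \frac{Q}{T} + \frac{T}{Q}$
$\frac{1}{n{\left(J,F \right)}} = \frac{1}{\frac{2 \sqrt{14}}{84} + \frac{84}{2 \sqrt{14}}} = \frac{1}{2 \sqrt{14} \cdot \frac{1}{84} + 84 \frac{\sqrt{14}}{28}} = \frac{1}{\frac{\sqrt{14}}{42} + 3 \sqrt{14}} = \frac{1}{\frac{127}{42} \sqrt{14}} = \frac{3 \sqrt{14}}{127}$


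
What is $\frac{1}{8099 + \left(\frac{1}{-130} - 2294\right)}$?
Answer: $\frac{130}{754649} \approx 0.00017227$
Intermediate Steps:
$\frac{1}{8099 + \left(\frac{1}{-130} - 2294\right)} = \frac{1}{8099 - \frac{298221}{130}} = \frac{1}{\frac{754649}{130}} = \frac{130}{754649}$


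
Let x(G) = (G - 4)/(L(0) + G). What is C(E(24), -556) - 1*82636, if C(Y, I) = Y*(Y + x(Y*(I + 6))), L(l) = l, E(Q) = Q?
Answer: -22559898/275 ≈ -82036.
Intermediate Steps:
x(G) = (-4 + G)/G (x(G) = (G - 4)/(0 + G) = (-4 + G)/G)
C(Y, I) = Y*(Y + (-4 + Y*(6 + I))/(Y*(6 + I))) (C(Y, I) = Y*(Y + (-4 + Y*(I + 6))/((Y*(I + 6)))) = Y*(Y + (-4 + Y*(6 + I))/((Y*(6 + I)))) = Y*(Y + (1/(Y*(6 + I)))*(-4 + Y*(6 + I))) = Y*(Y + (-4 + Y*(6 + I))/(Y*(6 + I))))
C(E(24), -556) - 1*82636 = (-4 + 24*(6 - 556) + 24²*(6 - 556))/(6 - 556) - 1*82636 = (-4 + 24*(-550) + 576*(-550))/(-550) - 82636 = -(-4 - 13200 - 316800)/550 - 82636 = -1/550*(-330004) - 82636 = 165002/275 - 82636 = -22559898/275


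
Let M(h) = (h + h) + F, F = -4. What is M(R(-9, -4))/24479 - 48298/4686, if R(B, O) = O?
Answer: -591171487/57354297 ≈ -10.307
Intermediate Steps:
M(h) = -4 + 2*h (M(h) = (h + h) - 4 = 2*h - 4 = -4 + 2*h)
M(R(-9, -4))/24479 - 48298/4686 = (-4 + 2*(-4))/24479 - 48298/4686 = (-4 - 8)*(1/24479) - 48298*1/4686 = -12*1/24479 - 24149/2343 = -12/24479 - 24149/2343 = -591171487/57354297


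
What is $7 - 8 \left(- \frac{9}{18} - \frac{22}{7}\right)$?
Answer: $\frac{253}{7} \approx 36.143$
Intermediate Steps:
$7 - 8 \left(- \frac{9}{18} - \frac{22}{7}\right) = 7 - 8 \left(\left(-9\right) \frac{1}{18} - \frac{22}{7}\right) = 7 - 8 \left(- \frac{1}{2} - \frac{22}{7}\right) = 7 - - \frac{204}{7} = 7 + \frac{204}{7} = \frac{253}{7}$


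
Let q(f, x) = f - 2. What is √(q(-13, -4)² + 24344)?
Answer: √24569 ≈ 156.75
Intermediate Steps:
q(f, x) = -2 + f
√(q(-13, -4)² + 24344) = √((-2 - 13)² + 24344) = √((-15)² + 24344) = √(225 + 24344) = √24569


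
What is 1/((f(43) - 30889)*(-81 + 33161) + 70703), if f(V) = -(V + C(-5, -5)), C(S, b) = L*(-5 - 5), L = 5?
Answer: -1/1021505857 ≈ -9.7895e-10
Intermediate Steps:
C(S, b) = -50 (C(S, b) = 5*(-5 - 5) = 5*(-10) = -50)
f(V) = 50 - V (f(V) = -(V - 50) = -(-50 + V) = 50 - V)
1/((f(43) - 30889)*(-81 + 33161) + 70703) = 1/(((50 - 1*43) - 30889)*(-81 + 33161) + 70703) = 1/(((50 - 43) - 30889)*33080 + 70703) = 1/((7 - 30889)*33080 + 70703) = 1/(-30882*33080 + 70703) = 1/(-1021576560 + 70703) = 1/(-1021505857) = -1/1021505857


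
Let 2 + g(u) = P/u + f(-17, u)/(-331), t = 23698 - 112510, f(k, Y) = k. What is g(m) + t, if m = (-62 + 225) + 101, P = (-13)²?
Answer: -7760862149/87384 ≈ -88813.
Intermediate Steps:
P = 169
t = -88812
m = 264 (m = 163 + 101 = 264)
g(u) = -645/331 + 169/u (g(u) = -2 + (169/u - 17/(-331)) = -2 + (169/u - 17*(-1/331)) = -2 + (169/u + 17/331) = -2 + (17/331 + 169/u) = -645/331 + 169/u)
g(m) + t = (-645/331 + 169/264) - 88812 = -114341/87384 - 88812 = -7760862149/87384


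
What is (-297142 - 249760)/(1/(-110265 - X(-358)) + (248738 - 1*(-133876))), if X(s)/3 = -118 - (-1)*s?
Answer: -59523172974/41642559917 ≈ -1.4294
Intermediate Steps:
X(s) = -354 + 3*s (X(s) = 3*(-118 - (-1)*s) = 3*(-118 + s) = -354 + 3*s)
(-297142 - 249760)/(1/(-110265 - X(-358)) + (248738 - 1*(-133876))) = (-297142 - 249760)/(1/(-110265 - (-354 + 3*(-358))) + (248738 - 1*(-133876))) = -546902/(1/(-110265 - (-354 - 1074)) + (248738 + 133876)) = -546902/(1/(-110265 - 1*(-1428)) + 382614) = -546902/(1/(-110265 + 1428) + 382614) = -546902/(1/(-108837) + 382614) = -546902/(-1/108837 + 382614) = -546902/41642559917/108837 = -546902*108837/41642559917 = -59523172974/41642559917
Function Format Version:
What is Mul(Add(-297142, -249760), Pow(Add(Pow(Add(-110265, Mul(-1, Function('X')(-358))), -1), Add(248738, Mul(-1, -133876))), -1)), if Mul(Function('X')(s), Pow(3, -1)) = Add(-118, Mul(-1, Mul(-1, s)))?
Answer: Rational(-59523172974, 41642559917) ≈ -1.4294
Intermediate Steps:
Function('X')(s) = Add(-354, Mul(3, s)) (Function('X')(s) = Mul(3, Add(-118, Mul(-1, Mul(-1, s)))) = Mul(3, Add(-118, s)) = Add(-354, Mul(3, s)))
Mul(Add(-297142, -249760), Pow(Add(Pow(Add(-110265, Mul(-1, Function('X')(-358))), -1), Add(248738, Mul(-1, -133876))), -1)) = Mul(Add(-297142, -249760), Pow(Add(Pow(Add(-110265, Mul(-1, Add(-354, Mul(3, -358)))), -1), Add(248738, Mul(-1, -133876))), -1)) = Mul(-546902, Pow(Add(Pow(Add(-110265, Mul(-1, Add(-354, -1074))), -1), Add(248738, 133876)), -1)) = Mul(-546902, Pow(Add(Pow(Add(-110265, Mul(-1, -1428)), -1), 382614), -1)) = Mul(-546902, Pow(Add(Pow(Add(-110265, 1428), -1), 382614), -1)) = Mul(-546902, Pow(Add(Pow(-108837, -1), 382614), -1)) = Mul(-546902, Pow(Add(Rational(-1, 108837), 382614), -1)) = Mul(-546902, Pow(Rational(41642559917, 108837), -1)) = Mul(-546902, Rational(108837, 41642559917)) = Rational(-59523172974, 41642559917)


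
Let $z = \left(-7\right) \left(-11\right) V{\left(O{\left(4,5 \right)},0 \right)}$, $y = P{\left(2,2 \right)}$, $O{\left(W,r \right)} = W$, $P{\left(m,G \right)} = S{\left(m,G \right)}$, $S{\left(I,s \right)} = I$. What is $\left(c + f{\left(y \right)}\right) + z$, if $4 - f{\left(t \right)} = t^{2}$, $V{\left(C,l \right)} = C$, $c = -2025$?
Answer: $-1717$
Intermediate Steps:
$P{\left(m,G \right)} = m$
$y = 2$
$z = 308$ ($z = \left(-7\right) \left(-11\right) 4 = 77 \cdot 4 = 308$)
$f{\left(t \right)} = 4 - t^{2}$
$\left(c + f{\left(y \right)}\right) + z = \left(-2025 + \left(4 - 2^{2}\right)\right) + 308 = \left(-2025 + \left(4 - 4\right)\right) + 308 = \left(-2025 + 0\right) + 308 = -2025 + 308 = -1717$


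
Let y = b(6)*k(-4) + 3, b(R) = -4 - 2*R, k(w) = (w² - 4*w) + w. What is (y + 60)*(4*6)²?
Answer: -221760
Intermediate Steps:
k(w) = w² - 3*w
y = -445 (y = (-4 - 2*6)*(-4*(-3 - 4)) + 3 = (-4 - 12)*(-4*(-7)) + 3 = -16*28 + 3 = -448 + 3 = -445)
(y + 60)*(4*6)² = (-445 + 60)*(4*6)² = -385*24² = -385*576 = -221760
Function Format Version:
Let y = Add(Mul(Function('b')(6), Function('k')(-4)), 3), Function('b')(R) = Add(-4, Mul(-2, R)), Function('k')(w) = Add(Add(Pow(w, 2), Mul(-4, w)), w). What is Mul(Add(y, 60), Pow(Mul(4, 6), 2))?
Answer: -221760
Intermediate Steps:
Function('k')(w) = Add(Pow(w, 2), Mul(-3, w))
y = -445 (y = Add(Mul(Add(-4, Mul(-2, 6)), Mul(-4, Add(-3, -4))), 3) = Add(Mul(Add(-4, -12), Mul(-4, -7)), 3) = Add(Mul(-16, 28), 3) = Add(-448, 3) = -445)
Mul(Add(y, 60), Pow(Mul(4, 6), 2)) = Mul(Add(-445, 60), Pow(Mul(4, 6), 2)) = Mul(-385, Pow(24, 2)) = Mul(-385, 576) = -221760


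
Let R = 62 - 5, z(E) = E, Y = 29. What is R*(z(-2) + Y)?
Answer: 1539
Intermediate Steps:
R = 57
R*(z(-2) + Y) = 57*(-2 + 29) = 57*27 = 1539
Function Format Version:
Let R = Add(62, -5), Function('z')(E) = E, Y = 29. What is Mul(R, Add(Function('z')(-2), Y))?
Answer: 1539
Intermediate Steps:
R = 57
Mul(R, Add(Function('z')(-2), Y)) = Mul(57, Add(-2, 29)) = Mul(57, 27) = 1539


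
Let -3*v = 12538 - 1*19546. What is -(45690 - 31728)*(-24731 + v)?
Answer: 312678990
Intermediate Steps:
v = 2336 (v = -(12538 - 1*19546)/3 = -(12538 - 19546)/3 = -⅓*(-7008) = 2336)
-(45690 - 31728)*(-24731 + v) = -(45690 - 31728)*(-24731 + 2336) = -13962*(-22395) = -1*(-312678990) = 312678990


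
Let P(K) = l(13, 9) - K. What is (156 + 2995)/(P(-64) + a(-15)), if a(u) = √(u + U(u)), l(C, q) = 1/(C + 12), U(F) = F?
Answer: 126118775/2581951 - 1969375*I*√30/2581951 ≈ 48.846 - 4.1777*I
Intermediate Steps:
l(C, q) = 1/(12 + C)
a(u) = √2*√u (a(u) = √(u + u) = √(2*u) = √2*√u)
P(K) = 1/25 - K (P(K) = 1/(12 + 13) - K = 1/25 - K)
(156 + 2995)/(P(-64) + a(-15)) = (156 + 2995)/((1/25 - 1*(-64)) + √2*√(-15)) = 3151/((1/25 + 64) + √2*(I*√15)) = 3151/(1601/25 + I*√30)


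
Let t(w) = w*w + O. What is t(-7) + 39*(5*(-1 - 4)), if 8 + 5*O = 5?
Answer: -4633/5 ≈ -926.60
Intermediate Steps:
O = -⅗ (O = -8/5 + (⅕)*5 = -8/5 + 1 = -⅗ ≈ -0.60000)
t(w) = -⅗ + w² (t(w) = w*w - ⅗ = w² - ⅗ = -⅗ + w²)
t(-7) + 39*(5*(-1 - 4)) = (-⅗ + (-7)²) + 39*(5*(-1 - 4)) = (-⅗ + 49) + 39*(5*(-5)) = 242/5 + 39*(-25) = 242/5 - 975 = -4633/5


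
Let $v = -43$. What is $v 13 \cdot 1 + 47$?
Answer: $-512$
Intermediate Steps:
$v 13 \cdot 1 + 47 = - 43 \cdot 13 \cdot 1 + 47 = \left(-43\right) 13 + 47 = -559 + 47 = -512$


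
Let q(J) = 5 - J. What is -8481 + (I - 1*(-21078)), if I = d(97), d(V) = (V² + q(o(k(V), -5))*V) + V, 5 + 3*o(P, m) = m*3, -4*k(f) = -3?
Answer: 69704/3 ≈ 23235.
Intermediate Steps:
k(f) = ¾ (k(f) = -¼*(-3) = ¾)
o(P, m) = -5/3 + m (o(P, m) = -5/3 + (m*3)/3 = -5/3 + (3*m)/3 = -5/3 + m)
d(V) = V² + 38*V/3 (d(V) = (V² + (5 - (-5/3 - 5))*V) + V = (V² + (5 - 1*(-20/3))*V) + V = (V² + (5 + 20/3)*V) + V = (V² + 35*V/3) + V = V² + 38*V/3)
I = 31913/3 (I = (⅓)*97*(38 + 3*97) = (⅓)*97*(38 + 291) = (⅓)*97*329 = 31913/3 ≈ 10638.)
-8481 + (I - 1*(-21078)) = -8481 + (31913/3 - 1*(-21078)) = -8481 + (31913/3 + 21078) = -8481 + 95147/3 = 69704/3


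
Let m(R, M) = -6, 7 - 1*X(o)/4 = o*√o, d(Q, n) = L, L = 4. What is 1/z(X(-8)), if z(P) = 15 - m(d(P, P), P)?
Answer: 1/21 ≈ 0.047619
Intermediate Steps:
d(Q, n) = 4
X(o) = 28 - 4*o^(3/2) (X(o) = 28 - 4*o*√o = 28 - 4*o^(3/2))
z(P) = 21 (z(P) = 15 - 1*(-6) = 15 + 6 = 21)
1/z(X(-8)) = 1/21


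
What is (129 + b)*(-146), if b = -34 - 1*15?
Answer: -11680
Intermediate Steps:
b = -49 (b = -34 - 15 = -49)
(129 + b)*(-146) = (129 - 49)*(-146) = 80*(-146) = -11680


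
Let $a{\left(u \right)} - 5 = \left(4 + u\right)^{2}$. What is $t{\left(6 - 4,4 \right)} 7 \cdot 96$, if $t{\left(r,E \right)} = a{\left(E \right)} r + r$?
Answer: $94080$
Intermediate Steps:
$a{\left(u \right)} = 5 + \left(4 + u\right)^{2}$
$t{\left(r,E \right)} = r + r \left(5 + \left(4 + E\right)^{2}\right)$ ($t{\left(r,E \right)} = \left(5 + \left(4 + E\right)^{2}\right) r + r = r \left(5 + \left(4 + E\right)^{2}\right) + r = r + r \left(5 + \left(4 + E\right)^{2}\right)$)
$t{\left(6 - 4,4 \right)} 7 \cdot 96 = \left(6 - 4\right) \left(6 + \left(4 + 4\right)^{2}\right) 7 \cdot 96 = \left(6 - 4\right) \left(6 + 8^{2}\right) 7 \cdot 96 = 2 \left(6 + 64\right) 7 \cdot 96 = 2 \cdot 70 \cdot 7 \cdot 96 = 140 \cdot 7 \cdot 96 = 980 \cdot 96 = 94080$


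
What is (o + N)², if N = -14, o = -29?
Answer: 1849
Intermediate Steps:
(o + N)² = (-29 - 14)² = (-43)² = 1849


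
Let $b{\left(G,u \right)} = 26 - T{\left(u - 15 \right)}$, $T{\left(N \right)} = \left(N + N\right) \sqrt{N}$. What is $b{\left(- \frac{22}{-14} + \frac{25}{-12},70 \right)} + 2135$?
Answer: $2161 - 110 \sqrt{55} \approx 1345.2$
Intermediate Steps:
$T{\left(N \right)} = 2 N^{\frac{3}{2}}$ ($T{\left(N \right)} = 2 N \sqrt{N} = 2 N^{\frac{3}{2}}$)
$b{\left(G,u \right)} = 26 - 2 \left(-15 + u\right)^{\frac{3}{2}}$ ($b{\left(G,u \right)} = 26 - 2 \left(u - 15\right)^{\frac{3}{2}} = 26 - 2 \left(-15 + u\right)^{\frac{3}{2}}$)
$b{\left(- \frac{22}{-14} + \frac{25}{-12},70 \right)} + 2135 = \left(26 - 2 \left(-15 + 70\right)^{\frac{3}{2}}\right) + 2135 = \left(26 - 2 \cdot 55^{\frac{3}{2}}\right) + 2135 = \left(26 - 2 \cdot 55 \sqrt{55}\right) + 2135 = \left(26 - 110 \sqrt{55}\right) + 2135 = 2161 - 110 \sqrt{55}$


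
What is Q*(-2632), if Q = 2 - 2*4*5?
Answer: 100016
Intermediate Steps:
Q = -38 (Q = 2 - 8*5 = 2 - 40 = -38)
Q*(-2632) = -38*(-2632) = 100016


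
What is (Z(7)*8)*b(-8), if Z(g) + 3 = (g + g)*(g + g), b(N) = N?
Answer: -12352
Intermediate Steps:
Z(g) = -3 + 4*g**2 (Z(g) = -3 + (g + g)*(g + g) = -3 + (2*g)*(2*g) = -3 + 4*g**2)
(Z(7)*8)*b(-8) = ((-3 + 4*7**2)*8)*(-8) = ((-3 + 4*49)*8)*(-8) = ((-3 + 196)*8)*(-8) = (193*8)*(-8) = 1544*(-8) = -12352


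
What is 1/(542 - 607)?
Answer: -1/65 ≈ -0.015385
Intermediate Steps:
1/(542 - 607) = 1/(-65) = -1/65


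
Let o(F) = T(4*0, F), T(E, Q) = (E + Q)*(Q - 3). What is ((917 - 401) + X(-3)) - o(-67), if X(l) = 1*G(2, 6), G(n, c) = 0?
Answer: -4174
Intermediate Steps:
X(l) = 0 (X(l) = 1*0 = 0)
T(E, Q) = (-3 + Q)*(E + Q) (T(E, Q) = (E + Q)*(-3 + Q) = (-3 + Q)*(E + Q))
o(F) = F² - 3*F (o(F) = F² - 12*0 - 3*F + (4*0)*F = F² - 3*0 - 3*F + 0*F = F² + 0 - 3*F + 0 = F² - 3*F)
((917 - 401) + X(-3)) - o(-67) = ((917 - 401) + 0) - (-67)*(-3 - 67) = (516 + 0) - (-67)*(-70) = 516 - 1*4690 = 516 - 4690 = -4174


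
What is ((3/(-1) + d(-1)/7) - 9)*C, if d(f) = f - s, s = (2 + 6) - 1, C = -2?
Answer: 184/7 ≈ 26.286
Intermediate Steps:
s = 7 (s = 8 - 1 = 7)
d(f) = -7 + f (d(f) = f - 1*7 = f - 7 = -7 + f)
((3/(-1) + d(-1)/7) - 9)*C = ((3/(-1) + (-7 - 1)/7) - 9)*(-2) = ((3*(-1) - 8*1/7) - 9)*(-2) = ((-3 - 8/7) - 9)*(-2) = (-29/7 - 9)*(-2) = -92/7*(-2) = 184/7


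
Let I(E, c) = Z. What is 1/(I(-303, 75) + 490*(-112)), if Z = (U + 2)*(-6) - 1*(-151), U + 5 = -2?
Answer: -1/54699 ≈ -1.8282e-5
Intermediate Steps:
U = -7 (U = -5 - 2 = -7)
Z = 181 (Z = (-7 + 2)*(-6) - 1*(-151) = -5*(-6) + 151 = 30 + 151 = 181)
I(E, c) = 181
1/(I(-303, 75) + 490*(-112)) = 1/(181 + 490*(-112)) = 1/(181 - 54880) = 1/(-54699) = -1/54699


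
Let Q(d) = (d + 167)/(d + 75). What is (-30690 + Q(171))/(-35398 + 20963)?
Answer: 3774701/1775505 ≈ 2.1260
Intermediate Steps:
Q(d) = (167 + d)/(75 + d)
(-30690 + Q(171))/(-35398 + 20963) = (-30690 + (167 + 171)/(75 + 171))/(-35398 + 20963) = (-30690 + 338/246)/(-14435) = (-30690 + (1/246)*338)*(-1/14435) = (-30690 + 169/123)*(-1/14435) = -3774701/123*(-1/14435) = 3774701/1775505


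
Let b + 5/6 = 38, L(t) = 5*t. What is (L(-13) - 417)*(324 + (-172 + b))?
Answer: -273535/3 ≈ -91178.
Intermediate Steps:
b = 223/6 (b = -5/6 + 38 = 223/6 ≈ 37.167)
(L(-13) - 417)*(324 + (-172 + b)) = (5*(-13) - 417)*(324 + (-172 + 223/6)) = (-65 - 417)*(324 - 809/6) = -482*1135/6 = -273535/3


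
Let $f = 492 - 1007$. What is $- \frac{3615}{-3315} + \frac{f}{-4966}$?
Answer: $\frac{100817}{84422} \approx 1.1942$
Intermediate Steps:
$f = -515$
$- \frac{3615}{-3315} + \frac{f}{-4966} = - \frac{3615}{-3315} - \frac{515}{-4966} = \left(-3615\right) \left(- \frac{1}{3315}\right) - - \frac{515}{4966} = \frac{241}{221} + \frac{515}{4966} = \frac{100817}{84422}$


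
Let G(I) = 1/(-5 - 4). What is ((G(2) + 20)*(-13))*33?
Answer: -25597/3 ≈ -8532.3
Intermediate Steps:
G(I) = -⅑ (G(I) = 1/(-9) = -⅑)
((G(2) + 20)*(-13))*33 = ((-⅑ + 20)*(-13))*33 = ((179/9)*(-13))*33 = -2327/9*33 = -25597/3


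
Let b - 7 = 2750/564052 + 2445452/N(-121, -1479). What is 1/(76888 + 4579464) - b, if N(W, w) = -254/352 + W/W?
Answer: -282603224446717067883/32173702064224 ≈ -8.7837e+6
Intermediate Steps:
N(W, w) = 49/176 (N(W, w) = -254*1/352 + 1 = -127/176 + 1 = 49/176)
b = 121383960854645/13819274 (b = 7 + (2750/564052 + 2445452/(49/176)) = 7 + (2750*(1/564052) + 2445452*(176/49)) = 7 + (1375/282026 + 430399552/49) = 7 + 121383864119727/13819274 = 121383960854645/13819274 ≈ 8.7837e+6)
1/(76888 + 4579464) - b = 1/(76888 + 4579464) - 1*121383960854645/13819274 = 1/4656352 - 121383960854645/13819274 = -282603224446717067883/32173702064224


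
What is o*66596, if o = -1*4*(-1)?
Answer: 266384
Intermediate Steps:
o = 4 (o = -4*(-1) = 4)
o*66596 = 4*66596 = 266384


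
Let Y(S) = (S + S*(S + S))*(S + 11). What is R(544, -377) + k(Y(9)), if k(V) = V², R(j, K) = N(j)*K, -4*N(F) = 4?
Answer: 11696777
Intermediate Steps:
N(F) = -1 (N(F) = -¼*4 = -1)
R(j, K) = -K
Y(S) = (11 + S)*(S + 2*S²) (Y(S) = (S + S*(2*S))*(11 + S) = (S + 2*S²)*(11 + S) = (11 + S)*(S + 2*S²))
R(544, -377) + k(Y(9)) = -1*(-377) + (9*(11 + 2*9² + 23*9))² = 377 + (9*(11 + 2*81 + 207))² = 377 + (9*(11 + 162 + 207))² = 377 + (9*380)² = 377 + 3420² = 377 + 11696400 = 11696777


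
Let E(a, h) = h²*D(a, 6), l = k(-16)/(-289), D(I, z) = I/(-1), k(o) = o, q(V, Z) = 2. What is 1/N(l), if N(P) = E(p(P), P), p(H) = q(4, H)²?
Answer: -83521/1024 ≈ -81.563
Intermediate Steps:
D(I, z) = -I (D(I, z) = I*(-1) = -I)
p(H) = 4 (p(H) = 2² = 4)
l = 16/289 (l = -16/(-289) = -16*(-1/289) = 16/289 ≈ 0.055363)
E(a, h) = -a*h² (E(a, h) = h²*(-a) = -a*h²)
N(P) = -4*P² (N(P) = -1*4*P² = -4*P²)
1/N(l) = 1/(-4*(16/289)²) = 1/(-4*256/83521) = 1/(-1024/83521) = -83521/1024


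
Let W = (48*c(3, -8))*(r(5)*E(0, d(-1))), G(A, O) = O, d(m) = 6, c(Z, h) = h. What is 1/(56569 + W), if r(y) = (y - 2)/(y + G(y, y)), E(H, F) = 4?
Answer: 5/280541 ≈ 1.7823e-5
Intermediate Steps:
r(y) = (-2 + y)/(2*y) (r(y) = (y - 2)/(y + y) = (-2 + y)/((2*y)) = (-2 + y)*(1/(2*y)) = (-2 + y)/(2*y))
W = -2304/5 (W = (48*(-8))*(((1/2)*(-2 + 5)/5)*4) = -384*(1/2)*(1/5)*3*4 = -576*4/5 = -384*6/5 = -2304/5 ≈ -460.80)
1/(56569 + W) = 1/(56569 - 2304/5) = 1/(280541/5) = 5/280541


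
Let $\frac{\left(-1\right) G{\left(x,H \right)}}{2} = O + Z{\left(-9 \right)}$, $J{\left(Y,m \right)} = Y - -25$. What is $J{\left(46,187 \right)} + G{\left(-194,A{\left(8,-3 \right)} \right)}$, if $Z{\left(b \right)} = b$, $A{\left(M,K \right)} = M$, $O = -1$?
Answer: $91$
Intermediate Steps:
$J{\left(Y,m \right)} = 25 + Y$ ($J{\left(Y,m \right)} = Y + 25 = 25 + Y$)
$G{\left(x,H \right)} = 20$ ($G{\left(x,H \right)} = - 2 \left(-1 - 9\right) = \left(-2\right) \left(-10\right) = 20$)
$J{\left(46,187 \right)} + G{\left(-194,A{\left(8,-3 \right)} \right)} = \left(25 + 46\right) + 20 = 71 + 20 = 91$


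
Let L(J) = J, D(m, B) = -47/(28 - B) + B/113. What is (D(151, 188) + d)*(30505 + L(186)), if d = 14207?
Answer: 7884455014141/18080 ≈ 4.3609e+8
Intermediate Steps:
D(m, B) = -47/(28 - B) + B/113 (D(m, B) = -47/(28 - B) + B*(1/113) = -47/(28 - B) + B/113)
(D(151, 188) + d)*(30505 + L(186)) = ((5311 + 188² - 28*188)/(113*(-28 + 188)) + 14207)*(30505 + 186) = ((1/113)*(5311 + 35344 - 5264)/160 + 14207)*30691 = ((1/113)*(1/160)*35391 + 14207)*30691 = (35391/18080 + 14207)*30691 = (256897951/18080)*30691 = 7884455014141/18080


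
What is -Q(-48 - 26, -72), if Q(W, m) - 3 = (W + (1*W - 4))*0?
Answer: -3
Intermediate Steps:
Q(W, m) = 3 (Q(W, m) = 3 + (W + (1*W - 4))*0 = 3 + (W + (W - 4))*0 = 3 + (W + (-4 + W))*0 = 3 + (-4 + 2*W)*0 = 3 + 0 = 3)
-Q(-48 - 26, -72) = -1*3 = -3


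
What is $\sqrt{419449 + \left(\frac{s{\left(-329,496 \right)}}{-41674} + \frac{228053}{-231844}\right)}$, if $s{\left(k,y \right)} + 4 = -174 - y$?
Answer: $\frac{\sqrt{2447260924615680126896323}}{2415466714} \approx 647.65$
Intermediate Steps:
$s{\left(k,y \right)} = -178 - y$ ($s{\left(k,y \right)} = -4 - \left(174 + y\right) = -178 - y$)
$\sqrt{419449 + \left(\frac{s{\left(-329,496 \right)}}{-41674} + \frac{228053}{-231844}\right)} = \sqrt{419449 + \left(\frac{-178 - 496}{-41674} + \frac{228053}{-231844}\right)} = \sqrt{419449 + \left(\left(-178 - 496\right) \left(- \frac{1}{41674}\right) + 228053 \left(- \frac{1}{231844}\right)\right)} = \sqrt{419449 - \frac{4673808933}{4830933428}} = \sqrt{\frac{2026325521632239}{4830933428}} = \frac{\sqrt{2447260924615680126896323}}{2415466714}$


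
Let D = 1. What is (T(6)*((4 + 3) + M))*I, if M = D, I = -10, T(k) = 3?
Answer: -240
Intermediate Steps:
M = 1
(T(6)*((4 + 3) + M))*I = (3*((4 + 3) + 1))*(-10) = (3*(7 + 1))*(-10) = (3*8)*(-10) = 24*(-10) = -240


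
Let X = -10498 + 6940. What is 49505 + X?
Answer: 45947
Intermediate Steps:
X = -3558
49505 + X = 49505 - 3558 = 45947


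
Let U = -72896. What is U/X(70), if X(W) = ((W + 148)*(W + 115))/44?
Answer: -1603712/20165 ≈ -79.530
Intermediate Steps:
X(W) = (115 + W)*(148 + W)/44 (X(W) = ((148 + W)*(115 + W))*(1/44) = ((115 + W)*(148 + W))*(1/44) = (115 + W)*(148 + W)/44)
U/X(70) = -72896/(4255/11 + (1/44)*70² + (263/44)*70) = -72896/(4255/11 + (1/44)*4900 + 9205/22) = -72896/(4255/11 + 1225/11 + 9205/22) = -72896/20165/22 = -72896*22/20165 = -1603712/20165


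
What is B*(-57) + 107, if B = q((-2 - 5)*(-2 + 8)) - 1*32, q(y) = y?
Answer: 4325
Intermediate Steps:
B = -74 (B = (-2 - 5)*(-2 + 8) - 1*32 = -7*6 - 32 = -42 - 32 = -74)
B*(-57) + 107 = -74*(-57) + 107 = 4218 + 107 = 4325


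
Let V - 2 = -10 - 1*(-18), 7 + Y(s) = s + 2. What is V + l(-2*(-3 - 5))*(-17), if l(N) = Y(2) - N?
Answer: 333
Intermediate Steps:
Y(s) = -5 + s (Y(s) = -7 + (s + 2) = -7 + (2 + s) = -5 + s)
V = 10 (V = 2 + (-10 - 1*(-18)) = 2 + (-10 + 18) = 2 + 8 = 10)
l(N) = -3 - N (l(N) = (-5 + 2) - N = -3 - N)
V + l(-2*(-3 - 5))*(-17) = 10 + (-3 - (-2)*(-3 - 5))*(-17) = 10 + (-3 - (-2)*(-8))*(-17) = 10 + (-3 - 1*16)*(-17) = 10 + (-3 - 16)*(-17) = 10 - 19*(-17) = 10 + 323 = 333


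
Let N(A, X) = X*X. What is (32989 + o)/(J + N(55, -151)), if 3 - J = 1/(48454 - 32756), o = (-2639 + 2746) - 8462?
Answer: 386704532/357977191 ≈ 1.0802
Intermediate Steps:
N(A, X) = X²
o = -8355 (o = 107 - 8462 = -8355)
J = 47093/15698 (J = 3 - 1/(48454 - 32756) = 3 - 1/15698 = 47093/15698 ≈ 2.9999)
(32989 + o)/(J + N(55, -151)) = (32989 - 8355)/(47093/15698 + (-151)²) = 24634/(47093/15698 + 22801) = 24634/(357977191/15698) = 24634*(15698/357977191) = 386704532/357977191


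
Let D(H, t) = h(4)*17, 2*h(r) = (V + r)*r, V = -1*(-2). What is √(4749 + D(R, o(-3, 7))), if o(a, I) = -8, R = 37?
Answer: √4953 ≈ 70.378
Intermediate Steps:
V = 2
h(r) = r*(2 + r)/2 (h(r) = ((2 + r)*r)/2 = (r*(2 + r))/2 = r*(2 + r)/2)
D(H, t) = 204 (D(H, t) = ((½)*4*(2 + 4))*17 = ((½)*4*6)*17 = 12*17 = 204)
√(4749 + D(R, o(-3, 7))) = √(4749 + 204) = √4953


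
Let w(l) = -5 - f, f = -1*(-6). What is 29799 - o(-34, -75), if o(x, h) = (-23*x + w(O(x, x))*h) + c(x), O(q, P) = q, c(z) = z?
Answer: 28226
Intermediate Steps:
f = 6
w(l) = -11 (w(l) = -5 - 1*6 = -5 - 6 = -11)
o(x, h) = -22*x - 11*h (o(x, h) = (-23*x - 11*h) + x = -22*x - 11*h)
29799 - o(-34, -75) = 29799 - (-22*(-34) - 11*(-75)) = 29799 - (748 + 825) = 29799 - 1*1573 = 29799 - 1573 = 28226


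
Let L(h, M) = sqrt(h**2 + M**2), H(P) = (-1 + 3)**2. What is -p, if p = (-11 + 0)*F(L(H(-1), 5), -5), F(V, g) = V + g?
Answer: -55 + 11*sqrt(41) ≈ 15.434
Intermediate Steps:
H(P) = 4 (H(P) = 2**2 = 4)
L(h, M) = sqrt(M**2 + h**2)
p = 55 - 11*sqrt(41) (p = (-11 + 0)*(sqrt(5**2 + 4**2) - 5) = -11*(sqrt(25 + 16) - 5) = -11*(sqrt(41) - 5) = -11*(-5 + sqrt(41)) = 55 - 11*sqrt(41) ≈ -15.434)
-p = -(55 - 11*sqrt(41)) = -55 + 11*sqrt(41)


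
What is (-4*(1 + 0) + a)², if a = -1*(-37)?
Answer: 1089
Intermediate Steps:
a = 37
(-4*(1 + 0) + a)² = (-4*(1 + 0) + 37)² = (-4*1 + 37)² = (-4 + 37)² = 33² = 1089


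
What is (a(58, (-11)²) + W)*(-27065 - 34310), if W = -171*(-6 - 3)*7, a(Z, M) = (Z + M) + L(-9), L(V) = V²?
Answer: -677150375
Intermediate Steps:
a(Z, M) = 81 + M + Z (a(Z, M) = (Z + M) + (-9)² = (M + Z) + 81 = 81 + M + Z)
W = 10773 (W = -(-1539)*7 = -171*(-63) = 10773)
(a(58, (-11)²) + W)*(-27065 - 34310) = ((81 + (-11)² + 58) + 10773)*(-27065 - 34310) = ((81 + 121 + 58) + 10773)*(-61375) = (260 + 10773)*(-61375) = 11033*(-61375) = -677150375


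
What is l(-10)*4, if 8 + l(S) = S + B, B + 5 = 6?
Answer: -68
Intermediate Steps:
B = 1 (B = -5 + 6 = 1)
l(S) = -7 + S (l(S) = -8 + (S + 1) = -8 + (1 + S) = -7 + S)
l(-10)*4 = (-7 - 10)*4 = -17*4 = -68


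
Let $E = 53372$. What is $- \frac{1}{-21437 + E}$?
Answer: $- \frac{1}{31935} \approx -3.1314 \cdot 10^{-5}$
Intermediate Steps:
$- \frac{1}{-21437 + E} = - \frac{1}{-21437 + 53372} = - \frac{1}{31935}$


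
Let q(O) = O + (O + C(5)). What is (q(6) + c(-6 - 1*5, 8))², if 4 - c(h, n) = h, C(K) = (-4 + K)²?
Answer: 784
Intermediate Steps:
c(h, n) = 4 - h
q(O) = 1 + 2*O (q(O) = O + (O + (-4 + 5)²) = O + (O + 1²) = O + (O + 1) = O + (1 + O) = 1 + 2*O)
(q(6) + c(-6 - 1*5, 8))² = ((1 + 2*6) + (4 - (-6 - 1*5)))² = ((1 + 12) + (4 - (-6 - 5)))² = (13 + (4 - 1*(-11)))² = (13 + (4 + 11))² = (13 + 15)² = 28² = 784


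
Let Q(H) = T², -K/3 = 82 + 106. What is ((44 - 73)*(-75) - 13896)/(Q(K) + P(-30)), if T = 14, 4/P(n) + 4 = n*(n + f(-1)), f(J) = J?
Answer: -1808941/30250 ≈ -59.800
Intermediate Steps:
K = -564 (K = -3*(82 + 106) = -3*188 = -564)
P(n) = 4/(-4 + n*(-1 + n)) (P(n) = 4/(-4 + n*(n - 1)) = 4/(-4 + n*(-1 + n)))
Q(H) = 196 (Q(H) = 14² = 196)
((44 - 73)*(-75) - 13896)/(Q(K) + P(-30)) = ((44 - 73)*(-75) - 13896)/(196 + 4/(-4 + (-30)² - 1*(-30))) = (-29*(-75) - 13896)/(196 + 4/(-4 + 900 + 30)) = (2175 - 13896)/(196 + 4/926) = -11721/(196 + 4*(1/926)) = -11721/(196 + 2/463) = -11721/90750/463 = -11721*463/90750 = -1808941/30250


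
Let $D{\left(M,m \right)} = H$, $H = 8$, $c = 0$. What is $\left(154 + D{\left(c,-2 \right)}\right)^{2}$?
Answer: $26244$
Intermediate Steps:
$D{\left(M,m \right)} = 8$
$\left(154 + D{\left(c,-2 \right)}\right)^{2} = \left(154 + 8\right)^{2} = 162^{2} = 26244$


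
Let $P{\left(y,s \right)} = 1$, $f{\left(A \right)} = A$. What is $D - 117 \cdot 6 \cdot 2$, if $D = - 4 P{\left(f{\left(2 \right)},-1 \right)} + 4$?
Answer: $-1404$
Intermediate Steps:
$D = 0$ ($D = \left(-4\right) 1 + 4 = -4 + 4 = 0$)
$D - 117 \cdot 6 \cdot 2 = 0 - 117 \cdot 6 \cdot 2 = 0 - 1404 = -1404$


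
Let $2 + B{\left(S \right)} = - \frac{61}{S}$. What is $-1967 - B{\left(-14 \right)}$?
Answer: $- \frac{27571}{14} \approx -1969.4$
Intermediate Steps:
$B{\left(S \right)} = -2 - \frac{61}{S}$
$-1967 - B{\left(-14 \right)} = -1967 - \left(-2 - \frac{61}{-14}\right) = -1967 - \left(-2 - - \frac{61}{14}\right) = -1967 - \left(-2 + \frac{61}{14}\right) = -1967 - \frac{33}{14} = - \frac{27571}{14}$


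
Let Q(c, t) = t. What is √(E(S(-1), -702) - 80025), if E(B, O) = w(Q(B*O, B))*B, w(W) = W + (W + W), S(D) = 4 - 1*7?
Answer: I*√79998 ≈ 282.84*I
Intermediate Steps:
S(D) = -3 (S(D) = 4 - 7 = -3)
w(W) = 3*W (w(W) = W + 2*W = 3*W)
E(B, O) = 3*B² (E(B, O) = (3*B)*B = 3*B²)
√(E(S(-1), -702) - 80025) = √(3*(-3)² - 80025) = √(3*9 - 80025) = √(27 - 80025) = √(-79998) = I*√79998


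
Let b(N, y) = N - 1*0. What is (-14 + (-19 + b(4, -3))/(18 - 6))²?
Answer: 3721/16 ≈ 232.56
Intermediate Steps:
b(N, y) = N (b(N, y) = N + 0 = N)
(-14 + (-19 + b(4, -3))/(18 - 6))² = (-14 + (-19 + 4)/(18 - 6))² = (-14 - 15/12)² = (-14 - 15*1/12)² = (-14 - 5/4)² = (-61/4)² = 3721/16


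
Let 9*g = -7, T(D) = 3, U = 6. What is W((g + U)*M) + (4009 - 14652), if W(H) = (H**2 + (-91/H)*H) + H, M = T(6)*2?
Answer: -87488/9 ≈ -9720.9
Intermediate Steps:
g = -7/9 (g = (1/9)*(-7) = -7/9 ≈ -0.77778)
M = 6 (M = 3*2 = 6)
W(H) = -91 + H + H**2 (W(H) = (H**2 - 91) + H = (-91 + H**2) + H = -91 + H + H**2)
W((g + U)*M) + (4009 - 14652) = (-91 + (-7/9 + 6)*6 + ((-7/9 + 6)*6)**2) + (4009 - 14652) = (-91 + (47/9)*6 + ((47/9)*6)**2) - 10643 = (-91 + 94/3 + (94/3)**2) - 10643 = (-91 + 94/3 + 8836/9) - 10643 = 8299/9 - 10643 = -87488/9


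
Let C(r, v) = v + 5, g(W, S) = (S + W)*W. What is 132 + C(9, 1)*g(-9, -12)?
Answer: 1266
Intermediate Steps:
g(W, S) = W*(S + W)
C(r, v) = 5 + v
132 + C(9, 1)*g(-9, -12) = 132 + (5 + 1)*(-9*(-12 - 9)) = 132 + 6*(-9*(-21)) = 132 + 6*189 = 132 + 1134 = 1266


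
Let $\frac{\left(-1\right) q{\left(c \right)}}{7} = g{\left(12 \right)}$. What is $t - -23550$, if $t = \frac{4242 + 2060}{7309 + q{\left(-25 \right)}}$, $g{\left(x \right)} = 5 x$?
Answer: $\frac{162242252}{6889} \approx 23551.0$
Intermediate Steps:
$q{\left(c \right)} = -420$ ($q{\left(c \right)} = - 7 \cdot 5 \cdot 12 = \left(-7\right) 60 = -420$)
$t = \frac{6302}{6889}$ ($t = \frac{4242 + 2060}{7309 - 420} = \frac{6302}{6889} \approx 0.91479$)
$t - -23550 = \frac{6302}{6889} - -23550 = \frac{6302}{6889} + 23550 = \frac{162242252}{6889}$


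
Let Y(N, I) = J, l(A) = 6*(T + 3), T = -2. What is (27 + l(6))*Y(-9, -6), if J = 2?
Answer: 66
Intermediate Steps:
l(A) = 6 (l(A) = 6*(-2 + 3) = 6*1 = 6)
Y(N, I) = 2
(27 + l(6))*Y(-9, -6) = (27 + 6)*2 = 33*2 = 66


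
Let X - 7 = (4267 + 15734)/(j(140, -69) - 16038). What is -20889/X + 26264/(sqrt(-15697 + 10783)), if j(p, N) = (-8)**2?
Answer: -30334626/8347 - 1876*I*sqrt(546)/117 ≈ -3634.2 - 374.67*I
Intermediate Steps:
j(p, N) = 64
X = 91817/15974 (X = 7 + (4267 + 15734)/(64 - 16038) = 7 + 20001/(-15974) = 7 + 20001*(-1/15974) = 7 - 20001/15974 = 91817/15974 ≈ 5.7479)
-20889/X + 26264/(sqrt(-15697 + 10783)) = -20889/91817/15974 + 26264/(sqrt(-15697 + 10783)) = -20889*15974/91817 + 26264/(sqrt(-4914)) = -30334626/8347 + 26264/((3*I*sqrt(546))) = -30334626/8347 + 26264*(-I*sqrt(546)/1638) = -30334626/8347 - 1876*I*sqrt(546)/117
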